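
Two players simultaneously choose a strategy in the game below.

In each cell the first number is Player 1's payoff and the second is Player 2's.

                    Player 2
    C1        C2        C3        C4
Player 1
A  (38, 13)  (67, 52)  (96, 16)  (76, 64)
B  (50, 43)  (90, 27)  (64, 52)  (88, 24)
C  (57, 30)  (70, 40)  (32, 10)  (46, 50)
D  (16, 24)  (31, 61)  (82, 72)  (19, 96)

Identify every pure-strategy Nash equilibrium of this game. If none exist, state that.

For each strategy profile, look for a profitable unilateral deviation.
(A, C1): Player 1 can switch to B (38 → 50). Not NE.
(A, C2): Player 1 can switch to B (67 → 90). Not NE.
(A, C3): Player 2 can switch to C2 (16 → 52). Not NE.
(A, C4): Player 1 can switch to B (76 → 88). Not NE.
(B, C1): Player 1 can switch to C (50 → 57). Not NE.
(B, C2): Player 2 can switch to C1 (27 → 43). Not NE.
(B, C3): Player 1 can switch to A (64 → 96). Not NE.
(B, C4): Player 2 can switch to C1 (24 → 43). Not NE.
(C, C1): Player 2 can switch to C2 (30 → 40). Not NE.
(C, C2): Player 1 can switch to B (70 → 90). Not NE.
(C, C3): Player 1 can switch to A (32 → 96). Not NE.
(C, C4): Player 1 can switch to A (46 → 76). Not NE.
(The remaining 4 profiles each have a profitable deviation by the same check.)

There is no pure-strategy Nash equilibrium.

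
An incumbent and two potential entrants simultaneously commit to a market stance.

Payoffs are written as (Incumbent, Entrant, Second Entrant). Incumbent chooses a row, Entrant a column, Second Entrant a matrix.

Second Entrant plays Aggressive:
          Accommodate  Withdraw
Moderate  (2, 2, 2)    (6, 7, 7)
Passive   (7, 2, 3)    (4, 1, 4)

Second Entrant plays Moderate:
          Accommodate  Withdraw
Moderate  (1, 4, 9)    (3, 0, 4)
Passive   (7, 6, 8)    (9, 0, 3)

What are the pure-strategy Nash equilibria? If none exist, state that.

For each player, find the best response to each opponent profile; mutual best responses are the pure NE.
Incumbent against (Accommodate, Aggressive): payoffs 2, 7 → best response Passive.
Incumbent against (Accommodate, Moderate): payoffs 1, 7 → best response Passive.
Incumbent against (Withdraw, Aggressive): payoffs 6, 4 → best response Moderate.
Incumbent against (Withdraw, Moderate): payoffs 3, 9 → best response Passive.
Entrant against (Moderate, Aggressive): payoffs 2, 7 → best response Withdraw.
Entrant against (Moderate, Moderate): payoffs 4, 0 → best response Accommodate.
Entrant against (Passive, Aggressive): payoffs 2, 1 → best response Accommodate.
Entrant against (Passive, Moderate): payoffs 6, 0 → best response Accommodate.
Second Entrant against (Moderate, Accommodate): payoffs 2, 9 → best response Moderate.
Second Entrant against (Moderate, Withdraw): payoffs 7, 4 → best response Aggressive.
Second Entrant against (Passive, Accommodate): payoffs 3, 8 → best response Moderate.
Second Entrant against (Passive, Withdraw): payoffs 4, 3 → best response Aggressive.
Mutual best responses: (Moderate, Withdraw, Aggressive); (Passive, Accommodate, Moderate).

The pure Nash equilibria are (Moderate, Withdraw, Aggressive) and (Passive, Accommodate, Moderate).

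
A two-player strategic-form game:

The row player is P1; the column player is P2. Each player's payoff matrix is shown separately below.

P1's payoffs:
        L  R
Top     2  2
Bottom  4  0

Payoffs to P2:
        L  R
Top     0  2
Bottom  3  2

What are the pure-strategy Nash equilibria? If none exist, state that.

P1 against L: payoffs 2, 4 → best response Bottom.
P1 against R: payoffs 2, 0 → best response Top.
P2 against Top: payoffs 0, 2 → best response R.
P2 against Bottom: payoffs 3, 2 → best response L.
Mutual best responses: (Top, R); (Bottom, L).

The pure Nash equilibria are (Top, R); (Bottom, L).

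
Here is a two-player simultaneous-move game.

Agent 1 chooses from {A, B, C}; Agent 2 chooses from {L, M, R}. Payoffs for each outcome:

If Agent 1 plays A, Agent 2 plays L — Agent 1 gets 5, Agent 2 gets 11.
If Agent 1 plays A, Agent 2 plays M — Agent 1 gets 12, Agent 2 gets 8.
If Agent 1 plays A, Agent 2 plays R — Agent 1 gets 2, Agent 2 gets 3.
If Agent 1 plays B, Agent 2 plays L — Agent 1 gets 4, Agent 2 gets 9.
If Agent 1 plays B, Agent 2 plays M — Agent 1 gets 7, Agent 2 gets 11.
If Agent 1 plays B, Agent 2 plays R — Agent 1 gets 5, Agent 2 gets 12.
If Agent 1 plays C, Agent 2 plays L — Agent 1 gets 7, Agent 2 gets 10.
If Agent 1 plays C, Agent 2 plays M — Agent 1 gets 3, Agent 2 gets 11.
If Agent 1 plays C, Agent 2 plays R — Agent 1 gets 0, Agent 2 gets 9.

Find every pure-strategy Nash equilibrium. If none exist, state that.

Pure NE: (B, R)

For each player, find the best response to each opponent profile; mutual best responses are the pure NE.
Agent 1 against L: payoffs 5, 4, 7 → best response C.
Agent 1 against M: payoffs 12, 7, 3 → best response A.
Agent 1 against R: payoffs 2, 5, 0 → best response B.
Agent 2 against A: payoffs 11, 8, 3 → best response L.
Agent 2 against B: payoffs 9, 11, 12 → best response R.
Agent 2 against C: payoffs 10, 11, 9 → best response M.
Mutual best responses: (B, R).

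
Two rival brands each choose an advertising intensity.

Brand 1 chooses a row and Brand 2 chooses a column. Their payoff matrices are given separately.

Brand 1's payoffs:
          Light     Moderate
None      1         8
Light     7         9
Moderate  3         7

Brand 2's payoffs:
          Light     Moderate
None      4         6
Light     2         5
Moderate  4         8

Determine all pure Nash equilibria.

The unique pure-strategy Nash equilibrium is (Light, Moderate).

Mark each player's best response to every combination of opponents' strategies; a profile where every player is best-responding is a pure Nash equilibrium.
Brand 1 against Light: payoffs 1, 7, 3 → best response Light.
Brand 1 against Moderate: payoffs 8, 9, 7 → best response Light.
Brand 2 against None: payoffs 4, 6 → best response Moderate.
Brand 2 against Light: payoffs 2, 5 → best response Moderate.
Brand 2 against Moderate: payoffs 4, 8 → best response Moderate.
Mutual best responses: (Light, Moderate).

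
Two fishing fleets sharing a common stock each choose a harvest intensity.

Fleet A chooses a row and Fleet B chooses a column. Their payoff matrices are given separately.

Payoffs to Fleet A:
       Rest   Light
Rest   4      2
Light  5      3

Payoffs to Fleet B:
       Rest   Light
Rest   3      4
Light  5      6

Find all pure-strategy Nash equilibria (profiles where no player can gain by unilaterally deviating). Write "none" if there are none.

Fleet A against Rest: payoffs 4, 5 → best response Light.
Fleet A against Light: payoffs 2, 3 → best response Light.
Fleet B against Rest: payoffs 3, 4 → best response Light.
Fleet B against Light: payoffs 5, 6 → best response Light.
Mutual best responses: (Light, Light).

(Light, Light)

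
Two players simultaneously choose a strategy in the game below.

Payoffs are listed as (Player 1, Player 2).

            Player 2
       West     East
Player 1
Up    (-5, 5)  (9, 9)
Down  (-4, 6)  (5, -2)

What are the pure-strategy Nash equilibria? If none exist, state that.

Player 1 against West: payoffs -5, -4 → best response Down.
Player 1 against East: payoffs 9, 5 → best response Up.
Player 2 against Up: payoffs 5, 9 → best response East.
Player 2 against Down: payoffs 6, -2 → best response West.
Mutual best responses: (Up, East); (Down, West).

The pure Nash equilibria are (Up, East); (Down, West).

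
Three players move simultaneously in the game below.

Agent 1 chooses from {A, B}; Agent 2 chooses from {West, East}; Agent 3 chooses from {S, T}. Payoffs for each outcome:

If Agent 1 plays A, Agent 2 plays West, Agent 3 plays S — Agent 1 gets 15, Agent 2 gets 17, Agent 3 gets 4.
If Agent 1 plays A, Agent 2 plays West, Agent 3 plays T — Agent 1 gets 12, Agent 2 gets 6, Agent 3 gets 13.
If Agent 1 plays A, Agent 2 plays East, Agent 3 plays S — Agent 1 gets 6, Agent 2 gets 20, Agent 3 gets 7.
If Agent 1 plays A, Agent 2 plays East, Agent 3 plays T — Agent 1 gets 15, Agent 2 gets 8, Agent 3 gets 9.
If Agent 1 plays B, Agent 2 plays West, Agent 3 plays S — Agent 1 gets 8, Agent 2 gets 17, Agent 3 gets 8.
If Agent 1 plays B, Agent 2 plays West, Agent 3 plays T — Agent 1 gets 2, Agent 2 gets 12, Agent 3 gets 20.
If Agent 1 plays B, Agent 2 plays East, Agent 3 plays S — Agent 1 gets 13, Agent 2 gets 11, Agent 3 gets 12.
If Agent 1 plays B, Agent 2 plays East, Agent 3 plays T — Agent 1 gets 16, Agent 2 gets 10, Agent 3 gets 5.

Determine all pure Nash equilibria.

This game has no pure Nash equilibrium.

Agent 1 against (West, S): payoffs 15, 8 → best response A.
Agent 1 against (West, T): payoffs 12, 2 → best response A.
Agent 1 against (East, S): payoffs 6, 13 → best response B.
Agent 1 against (East, T): payoffs 15, 16 → best response B.
Agent 2 against (A, S): payoffs 17, 20 → best response East.
Agent 2 against (A, T): payoffs 6, 8 → best response East.
Agent 2 against (B, S): payoffs 17, 11 → best response West.
Agent 2 against (B, T): payoffs 12, 10 → best response West.
Agent 3 against (A, West): payoffs 4, 13 → best response T.
Agent 3 against (A, East): payoffs 7, 9 → best response T.
Agent 3 against (B, West): payoffs 8, 20 → best response T.
Agent 3 against (B, East): payoffs 12, 5 → best response S.
No profile is a mutual best response for all players.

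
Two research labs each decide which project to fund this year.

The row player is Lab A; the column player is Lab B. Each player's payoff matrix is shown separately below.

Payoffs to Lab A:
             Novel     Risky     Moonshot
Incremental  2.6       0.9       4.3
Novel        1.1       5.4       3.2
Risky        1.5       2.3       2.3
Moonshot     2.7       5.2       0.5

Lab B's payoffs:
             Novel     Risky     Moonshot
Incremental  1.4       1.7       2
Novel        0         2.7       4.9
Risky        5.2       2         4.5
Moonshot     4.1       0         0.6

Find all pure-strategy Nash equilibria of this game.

For each player, find the best response to each opponent profile; mutual best responses are the pure NE.
Lab A against Novel: payoffs 2.6, 1.1, 1.5, 2.7 → best response Moonshot.
Lab A against Risky: payoffs 0.9, 5.4, 2.3, 5.2 → best response Novel.
Lab A against Moonshot: payoffs 4.3, 3.2, 2.3, 0.5 → best response Incremental.
Lab B against Incremental: payoffs 1.4, 1.7, 2 → best response Moonshot.
Lab B against Novel: payoffs 0, 2.7, 4.9 → best response Moonshot.
Lab B against Risky: payoffs 5.2, 2, 4.5 → best response Novel.
Lab B against Moonshot: payoffs 4.1, 0, 0.6 → best response Novel.
Mutual best responses: (Incremental, Moonshot); (Moonshot, Novel).

(Incremental, Moonshot) and (Moonshot, Novel)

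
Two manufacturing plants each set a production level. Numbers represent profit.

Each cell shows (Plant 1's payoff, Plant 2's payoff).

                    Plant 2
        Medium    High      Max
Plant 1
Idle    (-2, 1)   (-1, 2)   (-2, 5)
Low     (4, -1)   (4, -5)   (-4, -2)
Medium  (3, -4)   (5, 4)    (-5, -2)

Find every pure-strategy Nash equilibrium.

The pure Nash equilibria are (Idle, Max); (Low, Medium); (Medium, High).

(Idle, Medium): Plant 1 can switch to Low (-2 → 4). Not NE.
(Idle, High): Plant 1 can switch to Low (-1 → 4). Not NE.
(Idle, Max): Plant 1 gets -2, best alternative -4; Plant 2 gets 5, best alternative 2. No profitable deviation — NE.
(Low, Medium): Plant 1 gets 4, best alternative 3; Plant 2 gets -1, best alternative -2. No profitable deviation — NE.
(Low, High): Plant 1 can switch to Medium (4 → 5). Not NE.
(Low, Max): Plant 1 can switch to Idle (-4 → -2). Not NE.
(Medium, Medium): Plant 1 can switch to Low (3 → 4). Not NE.
(Medium, High): Plant 1 gets 5, best alternative 4; Plant 2 gets 4, best alternative -2. No profitable deviation — NE.
(Medium, Max): Plant 1 can switch to Idle (-5 → -2). Not NE.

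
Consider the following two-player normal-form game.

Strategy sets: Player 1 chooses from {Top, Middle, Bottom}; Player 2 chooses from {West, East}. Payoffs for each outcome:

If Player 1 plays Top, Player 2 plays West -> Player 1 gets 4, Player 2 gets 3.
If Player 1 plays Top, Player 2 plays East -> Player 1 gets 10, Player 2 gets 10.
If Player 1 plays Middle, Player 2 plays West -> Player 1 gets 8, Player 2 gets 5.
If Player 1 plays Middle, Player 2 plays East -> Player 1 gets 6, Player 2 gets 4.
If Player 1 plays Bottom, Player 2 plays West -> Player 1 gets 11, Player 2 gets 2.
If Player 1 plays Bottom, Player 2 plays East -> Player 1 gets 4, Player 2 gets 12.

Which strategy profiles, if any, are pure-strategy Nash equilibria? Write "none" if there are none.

(Top, West): Player 1 can switch to Middle (4 → 8). Not NE.
(Top, East): Player 1 gets 10, best alternative 6; Player 2 gets 10, best alternative 3. No profitable deviation — NE.
(Middle, West): Player 1 can switch to Bottom (8 → 11). Not NE.
(Middle, East): Player 1 can switch to Top (6 → 10). Not NE.
(Bottom, West): Player 2 can switch to East (2 → 12). Not NE.
(Bottom, East): Player 1 can switch to Top (4 → 10). Not NE.

The unique pure-strategy Nash equilibrium is (Top, East).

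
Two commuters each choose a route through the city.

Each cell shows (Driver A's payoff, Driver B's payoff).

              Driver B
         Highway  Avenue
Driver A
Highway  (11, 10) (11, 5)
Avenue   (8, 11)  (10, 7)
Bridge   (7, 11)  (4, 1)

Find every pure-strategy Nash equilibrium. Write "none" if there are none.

Driver A against Highway: payoffs 11, 8, 7 → best response Highway.
Driver A against Avenue: payoffs 11, 10, 4 → best response Highway.
Driver B against Highway: payoffs 10, 5 → best response Highway.
Driver B against Avenue: payoffs 11, 7 → best response Highway.
Driver B against Bridge: payoffs 11, 1 → best response Highway.
Mutual best responses: (Highway, Highway).

The unique pure-strategy Nash equilibrium is (Highway, Highway).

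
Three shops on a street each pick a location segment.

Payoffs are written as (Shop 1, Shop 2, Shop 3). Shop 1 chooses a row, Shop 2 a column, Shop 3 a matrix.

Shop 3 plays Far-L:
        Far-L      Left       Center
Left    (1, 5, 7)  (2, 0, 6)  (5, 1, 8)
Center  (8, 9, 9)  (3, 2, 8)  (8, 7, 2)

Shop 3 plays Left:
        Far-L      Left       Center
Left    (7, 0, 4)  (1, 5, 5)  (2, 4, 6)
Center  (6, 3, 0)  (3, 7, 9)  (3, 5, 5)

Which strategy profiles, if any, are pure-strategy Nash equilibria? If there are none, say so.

Shop 1 against (Far-L, Far-L): payoffs 1, 8 → best response Center.
Shop 1 against (Far-L, Left): payoffs 7, 6 → best response Left.
Shop 1 against (Left, Far-L): payoffs 2, 3 → best response Center.
Shop 1 against (Left, Left): payoffs 1, 3 → best response Center.
Shop 1 against (Center, Far-L): payoffs 5, 8 → best response Center.
Shop 1 against (Center, Left): payoffs 2, 3 → best response Center.
Shop 2 against (Left, Far-L): payoffs 5, 0, 1 → best response Far-L.
Shop 2 against (Left, Left): payoffs 0, 5, 4 → best response Left.
Shop 2 against (Center, Far-L): payoffs 9, 2, 7 → best response Far-L.
Shop 2 against (Center, Left): payoffs 3, 7, 5 → best response Left.
Shop 3 against (Left, Far-L): payoffs 7, 4 → best response Far-L.
Shop 3 against (Left, Left): payoffs 6, 5 → best response Far-L.
Shop 3 against (Left, Center): payoffs 8, 6 → best response Far-L.
Shop 3 against (Center, Far-L): payoffs 9, 0 → best response Far-L.
Shop 3 against (Center, Left): payoffs 8, 9 → best response Left.
Shop 3 against (Center, Center): payoffs 2, 5 → best response Left.
Mutual best responses: (Center, Far-L, Far-L); (Center, Left, Left).

(Center, Far-L, Far-L); (Center, Left, Left)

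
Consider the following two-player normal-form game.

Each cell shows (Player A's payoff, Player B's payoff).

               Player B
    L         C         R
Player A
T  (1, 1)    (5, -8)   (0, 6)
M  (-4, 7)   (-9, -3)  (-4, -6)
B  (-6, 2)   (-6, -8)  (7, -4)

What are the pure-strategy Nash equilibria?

none

Player A against L: payoffs 1, -4, -6 → best response T.
Player A against C: payoffs 5, -9, -6 → best response T.
Player A against R: payoffs 0, -4, 7 → best response B.
Player B against T: payoffs 1, -8, 6 → best response R.
Player B against M: payoffs 7, -3, -6 → best response L.
Player B against B: payoffs 2, -8, -4 → best response L.
No profile is a mutual best response for all players.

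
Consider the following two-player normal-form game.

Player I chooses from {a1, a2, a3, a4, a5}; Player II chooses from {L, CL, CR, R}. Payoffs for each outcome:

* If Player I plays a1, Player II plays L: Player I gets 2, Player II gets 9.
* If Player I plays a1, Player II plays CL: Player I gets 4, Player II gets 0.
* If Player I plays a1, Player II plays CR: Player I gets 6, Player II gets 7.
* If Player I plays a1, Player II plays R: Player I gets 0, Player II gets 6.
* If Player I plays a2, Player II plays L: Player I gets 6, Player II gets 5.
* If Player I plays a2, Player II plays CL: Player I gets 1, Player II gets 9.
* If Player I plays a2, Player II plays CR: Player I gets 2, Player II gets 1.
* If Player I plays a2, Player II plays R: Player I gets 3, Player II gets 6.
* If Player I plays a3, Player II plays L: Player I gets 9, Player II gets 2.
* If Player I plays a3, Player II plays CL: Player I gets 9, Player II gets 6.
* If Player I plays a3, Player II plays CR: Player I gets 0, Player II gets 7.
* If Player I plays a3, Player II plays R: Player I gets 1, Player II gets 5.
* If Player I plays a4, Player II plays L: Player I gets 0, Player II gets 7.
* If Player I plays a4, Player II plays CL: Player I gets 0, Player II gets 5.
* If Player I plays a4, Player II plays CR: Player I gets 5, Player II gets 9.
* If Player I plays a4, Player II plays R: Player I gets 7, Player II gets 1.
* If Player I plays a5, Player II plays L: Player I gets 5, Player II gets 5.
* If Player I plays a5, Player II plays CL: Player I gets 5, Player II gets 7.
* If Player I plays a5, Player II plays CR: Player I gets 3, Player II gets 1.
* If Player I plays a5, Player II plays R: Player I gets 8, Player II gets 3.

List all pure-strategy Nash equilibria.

There is no pure-strategy Nash equilibrium.

Player I against L: payoffs 2, 6, 9, 0, 5 → best response a3.
Player I against CL: payoffs 4, 1, 9, 0, 5 → best response a3.
Player I against CR: payoffs 6, 2, 0, 5, 3 → best response a1.
Player I against R: payoffs 0, 3, 1, 7, 8 → best response a5.
Player II against a1: payoffs 9, 0, 7, 6 → best response L.
Player II against a2: payoffs 5, 9, 1, 6 → best response CL.
Player II against a3: payoffs 2, 6, 7, 5 → best response CR.
Player II against a4: payoffs 7, 5, 9, 1 → best response CR.
Player II against a5: payoffs 5, 7, 1, 3 → best response CL.
No profile is a mutual best response for all players.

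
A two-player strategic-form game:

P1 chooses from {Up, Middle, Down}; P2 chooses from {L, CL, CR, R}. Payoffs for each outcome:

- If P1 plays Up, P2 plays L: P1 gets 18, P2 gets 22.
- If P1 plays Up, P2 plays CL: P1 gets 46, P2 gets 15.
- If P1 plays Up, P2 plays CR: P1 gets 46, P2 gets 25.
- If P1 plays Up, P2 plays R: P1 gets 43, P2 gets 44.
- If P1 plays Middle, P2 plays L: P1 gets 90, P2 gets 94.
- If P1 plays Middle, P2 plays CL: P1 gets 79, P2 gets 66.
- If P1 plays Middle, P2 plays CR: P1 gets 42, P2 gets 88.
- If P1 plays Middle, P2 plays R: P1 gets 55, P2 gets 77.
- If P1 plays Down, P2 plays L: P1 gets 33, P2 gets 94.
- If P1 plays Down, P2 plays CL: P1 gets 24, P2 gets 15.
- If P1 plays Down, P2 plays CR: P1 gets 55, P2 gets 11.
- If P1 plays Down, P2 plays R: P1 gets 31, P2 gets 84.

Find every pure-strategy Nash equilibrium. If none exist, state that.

P1 against L: payoffs 18, 90, 33 → best response Middle.
P1 against CL: payoffs 46, 79, 24 → best response Middle.
P1 against CR: payoffs 46, 42, 55 → best response Down.
P1 against R: payoffs 43, 55, 31 → best response Middle.
P2 against Up: payoffs 22, 15, 25, 44 → best response R.
P2 against Middle: payoffs 94, 66, 88, 77 → best response L.
P2 against Down: payoffs 94, 15, 11, 84 → best response L.
Mutual best responses: (Middle, L).

Pure NE: (Middle, L)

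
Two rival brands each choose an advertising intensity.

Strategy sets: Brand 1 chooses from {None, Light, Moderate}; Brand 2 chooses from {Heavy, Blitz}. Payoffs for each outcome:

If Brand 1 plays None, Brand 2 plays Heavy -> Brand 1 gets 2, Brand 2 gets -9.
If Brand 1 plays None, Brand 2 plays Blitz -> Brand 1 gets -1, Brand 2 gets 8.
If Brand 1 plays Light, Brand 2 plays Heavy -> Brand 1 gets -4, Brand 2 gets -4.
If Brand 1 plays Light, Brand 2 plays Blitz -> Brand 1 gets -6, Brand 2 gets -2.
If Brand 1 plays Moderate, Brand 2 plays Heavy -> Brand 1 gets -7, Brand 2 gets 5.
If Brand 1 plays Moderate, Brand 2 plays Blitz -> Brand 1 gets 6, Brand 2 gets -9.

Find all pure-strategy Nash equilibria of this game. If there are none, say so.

Mark each player's best response to every combination of opponents' strategies; a profile where every player is best-responding is a pure Nash equilibrium.
Brand 1 against Heavy: payoffs 2, -4, -7 → best response None.
Brand 1 against Blitz: payoffs -1, -6, 6 → best response Moderate.
Brand 2 against None: payoffs -9, 8 → best response Blitz.
Brand 2 against Light: payoffs -4, -2 → best response Blitz.
Brand 2 against Moderate: payoffs 5, -9 → best response Heavy.
No profile is a mutual best response for all players.

none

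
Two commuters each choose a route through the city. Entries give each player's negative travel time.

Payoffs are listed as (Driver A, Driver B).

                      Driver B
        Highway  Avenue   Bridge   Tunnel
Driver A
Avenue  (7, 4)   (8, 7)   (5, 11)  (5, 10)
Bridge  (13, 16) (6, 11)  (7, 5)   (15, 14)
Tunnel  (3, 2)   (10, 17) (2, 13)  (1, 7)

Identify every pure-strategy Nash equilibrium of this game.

The pure Nash equilibria are (Bridge, Highway); (Tunnel, Avenue).

(Avenue, Highway): Driver A can switch to Bridge (7 → 13). Not NE.
(Avenue, Avenue): Driver A can switch to Tunnel (8 → 10). Not NE.
(Avenue, Bridge): Driver A can switch to Bridge (5 → 7). Not NE.
(Avenue, Tunnel): Driver A can switch to Bridge (5 → 15). Not NE.
(Bridge, Highway): Driver A gets 13, best alternative 7; Driver B gets 16, best alternative 14. No profitable deviation — NE.
(Bridge, Avenue): Driver A can switch to Avenue (6 → 8). Not NE.
(Bridge, Bridge): Driver B can switch to Highway (5 → 16). Not NE.
(Bridge, Tunnel): Driver B can switch to Highway (14 → 16). Not NE.
(Tunnel, Highway): Driver A can switch to Avenue (3 → 7). Not NE.
(Tunnel, Avenue): Driver A gets 10, best alternative 8; Driver B gets 17, best alternative 13. No profitable deviation — NE.
(Tunnel, Bridge): Driver A can switch to Avenue (2 → 5). Not NE.
(Tunnel, Tunnel): Driver A can switch to Avenue (1 → 5). Not NE.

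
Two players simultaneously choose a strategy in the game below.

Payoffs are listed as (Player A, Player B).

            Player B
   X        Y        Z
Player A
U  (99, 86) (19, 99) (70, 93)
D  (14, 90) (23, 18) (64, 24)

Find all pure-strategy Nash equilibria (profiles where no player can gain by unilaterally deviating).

This game has no pure Nash equilibrium.

Player A against X: payoffs 99, 14 → best response U.
Player A against Y: payoffs 19, 23 → best response D.
Player A against Z: payoffs 70, 64 → best response U.
Player B against U: payoffs 86, 99, 93 → best response Y.
Player B against D: payoffs 90, 18, 24 → best response X.
No profile is a mutual best response for all players.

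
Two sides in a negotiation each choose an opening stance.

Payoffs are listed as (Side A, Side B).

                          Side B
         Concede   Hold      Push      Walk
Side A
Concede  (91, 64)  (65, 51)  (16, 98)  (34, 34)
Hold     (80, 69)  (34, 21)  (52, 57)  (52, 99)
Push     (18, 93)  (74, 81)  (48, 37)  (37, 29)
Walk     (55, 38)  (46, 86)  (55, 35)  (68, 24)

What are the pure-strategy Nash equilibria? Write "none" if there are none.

This game has no pure Nash equilibrium.

For each player, find the best response to each opponent profile; mutual best responses are the pure NE.
Side A against Concede: payoffs 91, 80, 18, 55 → best response Concede.
Side A against Hold: payoffs 65, 34, 74, 46 → best response Push.
Side A against Push: payoffs 16, 52, 48, 55 → best response Walk.
Side A against Walk: payoffs 34, 52, 37, 68 → best response Walk.
Side B against Concede: payoffs 64, 51, 98, 34 → best response Push.
Side B against Hold: payoffs 69, 21, 57, 99 → best response Walk.
Side B against Push: payoffs 93, 81, 37, 29 → best response Concede.
Side B against Walk: payoffs 38, 86, 35, 24 → best response Hold.
No profile is a mutual best response for all players.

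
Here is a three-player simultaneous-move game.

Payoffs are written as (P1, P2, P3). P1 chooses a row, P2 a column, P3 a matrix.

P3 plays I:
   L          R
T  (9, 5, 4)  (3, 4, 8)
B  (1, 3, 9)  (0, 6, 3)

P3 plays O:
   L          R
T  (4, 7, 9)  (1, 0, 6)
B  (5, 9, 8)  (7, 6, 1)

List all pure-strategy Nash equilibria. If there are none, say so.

(T, L, I): P3 can switch to O (4 → 9). Not NE.
(T, L, O): P1 can switch to B (4 → 5). Not NE.
(T, R, I): P2 can switch to L (4 → 5). Not NE.
(T, R, O): P1 can switch to B (1 → 7). Not NE.
(B, L, I): P1 can switch to T (1 → 9). Not NE.
(B, L, O): P3 can switch to I (8 → 9). Not NE.
(B, R, I): P1 can switch to T (0 → 3). Not NE.
(B, R, O): P2 can switch to L (6 → 9). Not NE.

This game has no pure Nash equilibrium.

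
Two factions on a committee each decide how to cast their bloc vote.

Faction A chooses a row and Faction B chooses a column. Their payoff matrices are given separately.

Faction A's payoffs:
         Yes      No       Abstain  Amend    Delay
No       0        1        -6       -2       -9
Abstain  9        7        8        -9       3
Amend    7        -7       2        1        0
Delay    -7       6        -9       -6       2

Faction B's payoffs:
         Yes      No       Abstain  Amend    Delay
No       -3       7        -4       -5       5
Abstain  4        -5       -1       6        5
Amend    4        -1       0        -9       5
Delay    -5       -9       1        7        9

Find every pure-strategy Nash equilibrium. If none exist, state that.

(No, Yes): Faction A can switch to Abstain (0 → 9). Not NE.
(No, No): Faction A can switch to Abstain (1 → 7). Not NE.
(No, Abstain): Faction A can switch to Abstain (-6 → 8). Not NE.
(No, Amend): Faction A can switch to Amend (-2 → 1). Not NE.
(No, Delay): Faction A can switch to Abstain (-9 → 3). Not NE.
(Abstain, Yes): Faction B can switch to Amend (4 → 6). Not NE.
(Abstain, No): Faction B can switch to Yes (-5 → 4). Not NE.
(Abstain, Abstain): Faction B can switch to Yes (-1 → 4). Not NE.
(Abstain, Amend): Faction A can switch to No (-9 → -2). Not NE.
(Abstain, Delay): Faction B can switch to Amend (5 → 6). Not NE.
(Amend, Yes): Faction A can switch to Abstain (7 → 9). Not NE.
(Amend, No): Faction A can switch to No (-7 → 1). Not NE.
(The remaining 8 profiles each have a profitable deviation by the same check.)

No pure-strategy Nash equilibrium.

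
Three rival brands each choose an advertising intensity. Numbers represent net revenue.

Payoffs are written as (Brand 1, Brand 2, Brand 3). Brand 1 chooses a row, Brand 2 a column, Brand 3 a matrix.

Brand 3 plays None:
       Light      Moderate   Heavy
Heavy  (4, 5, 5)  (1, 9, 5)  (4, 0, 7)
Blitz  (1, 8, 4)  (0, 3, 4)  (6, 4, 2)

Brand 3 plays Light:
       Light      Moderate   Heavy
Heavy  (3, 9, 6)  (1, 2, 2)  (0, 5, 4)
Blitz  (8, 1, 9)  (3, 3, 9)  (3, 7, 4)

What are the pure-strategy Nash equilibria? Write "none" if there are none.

(Heavy, Light, None): Brand 2 can switch to Moderate (5 → 9). Not NE.
(Heavy, Light, Light): Brand 1 can switch to Blitz (3 → 8). Not NE.
(Heavy, Moderate, None): Brand 1 gets 1, best alternative 0; Brand 2 gets 9, best alternative 5; Brand 3 gets 5, best alternative 2. No profitable deviation — NE.
(Heavy, Moderate, Light): Brand 1 can switch to Blitz (1 → 3). Not NE.
(Heavy, Heavy, None): Brand 1 can switch to Blitz (4 → 6). Not NE.
(Heavy, Heavy, Light): Brand 1 can switch to Blitz (0 → 3). Not NE.
(Blitz, Light, None): Brand 1 can switch to Heavy (1 → 4). Not NE.
(Blitz, Light, Light): Brand 2 can switch to Moderate (1 → 3). Not NE.
(Blitz, Moderate, None): Brand 1 can switch to Heavy (0 → 1). Not NE.
(Blitz, Moderate, Light): Brand 2 can switch to Heavy (3 → 7). Not NE.
(Blitz, Heavy, None): Brand 2 can switch to Light (4 → 8). Not NE.
(Blitz, Heavy, Light): Brand 1 gets 3, best alternative 0; Brand 2 gets 7, best alternative 3; Brand 3 gets 4, best alternative 2. No profitable deviation — NE.

Pure-strategy Nash equilibria: (Heavy, Moderate, None), (Blitz, Heavy, Light)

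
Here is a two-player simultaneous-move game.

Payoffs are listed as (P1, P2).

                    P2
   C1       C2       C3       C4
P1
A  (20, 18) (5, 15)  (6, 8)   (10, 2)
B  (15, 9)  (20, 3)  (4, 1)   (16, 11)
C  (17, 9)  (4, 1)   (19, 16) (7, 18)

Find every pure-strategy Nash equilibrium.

(A, C1); (B, C4)

(A, C1): P1 gets 20, best alternative 17; P2 gets 18, best alternative 15. No profitable deviation — NE.
(A, C2): P1 can switch to B (5 → 20). Not NE.
(A, C3): P1 can switch to C (6 → 19). Not NE.
(A, C4): P1 can switch to B (10 → 16). Not NE.
(B, C1): P1 can switch to A (15 → 20). Not NE.
(B, C2): P2 can switch to C1 (3 → 9). Not NE.
(B, C3): P1 can switch to A (4 → 6). Not NE.
(B, C4): P1 gets 16, best alternative 10; P2 gets 11, best alternative 9. No profitable deviation — NE.
(The remaining 4 profiles each have a profitable deviation by the same check.)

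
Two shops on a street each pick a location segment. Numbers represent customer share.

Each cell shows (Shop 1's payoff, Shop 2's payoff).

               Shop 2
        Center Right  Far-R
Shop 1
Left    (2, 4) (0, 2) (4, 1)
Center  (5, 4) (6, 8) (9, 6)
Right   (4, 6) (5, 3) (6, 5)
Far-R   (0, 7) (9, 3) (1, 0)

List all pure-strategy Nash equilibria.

For each strategy profile, look for a profitable unilateral deviation.
(Left, Center): Shop 1 can switch to Center (2 → 5). Not NE.
(Left, Right): Shop 1 can switch to Center (0 → 6). Not NE.
(Left, Far-R): Shop 1 can switch to Center (4 → 9). Not NE.
(Center, Center): Shop 2 can switch to Right (4 → 8). Not NE.
(Center, Right): Shop 1 can switch to Far-R (6 → 9). Not NE.
(Center, Far-R): Shop 2 can switch to Right (6 → 8). Not NE.
(Right, Center): Shop 1 can switch to Center (4 → 5). Not NE.
(Right, Right): Shop 1 can switch to Center (5 → 6). Not NE.
(Right, Far-R): Shop 1 can switch to Center (6 → 9). Not NE.
(Far-R, Center): Shop 1 can switch to Left (0 → 2). Not NE.
(Far-R, Right): Shop 2 can switch to Center (3 → 7). Not NE.
(Far-R, Far-R): Shop 1 can switch to Left (1 → 4). Not NE.

There is no pure-strategy Nash equilibrium.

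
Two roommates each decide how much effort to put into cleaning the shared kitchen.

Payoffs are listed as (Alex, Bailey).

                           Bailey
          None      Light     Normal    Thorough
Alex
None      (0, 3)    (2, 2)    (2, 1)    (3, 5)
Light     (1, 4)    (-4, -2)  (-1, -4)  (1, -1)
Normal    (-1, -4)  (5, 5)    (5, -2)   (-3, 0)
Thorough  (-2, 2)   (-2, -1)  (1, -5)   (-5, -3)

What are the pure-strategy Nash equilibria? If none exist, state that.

Alex against None: payoffs 0, 1, -1, -2 → best response Light.
Alex against Light: payoffs 2, -4, 5, -2 → best response Normal.
Alex against Normal: payoffs 2, -1, 5, 1 → best response Normal.
Alex against Thorough: payoffs 3, 1, -3, -5 → best response None.
Bailey against None: payoffs 3, 2, 1, 5 → best response Thorough.
Bailey against Light: payoffs 4, -2, -4, -1 → best response None.
Bailey against Normal: payoffs -4, 5, -2, 0 → best response Light.
Bailey against Thorough: payoffs 2, -1, -5, -3 → best response None.
Mutual best responses: (None, Thorough); (Light, None); (Normal, Light).

Pure-strategy Nash equilibria: (None, Thorough) and (Light, None) and (Normal, Light)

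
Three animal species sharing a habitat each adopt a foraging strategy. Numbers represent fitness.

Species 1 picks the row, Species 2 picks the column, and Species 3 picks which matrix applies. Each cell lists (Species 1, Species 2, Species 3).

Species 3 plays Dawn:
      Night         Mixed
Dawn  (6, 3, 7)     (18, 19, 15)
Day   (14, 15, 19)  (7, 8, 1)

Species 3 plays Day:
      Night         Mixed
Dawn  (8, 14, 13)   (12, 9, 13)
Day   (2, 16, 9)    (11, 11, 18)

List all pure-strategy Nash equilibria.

(Dawn, Night, Day), (Dawn, Mixed, Dawn), (Day, Night, Dawn)

Check each profile: it is a Nash equilibrium iff no player can strictly gain by switching unilaterally.
(Dawn, Night, Dawn): Species 1 can switch to Day (6 → 14). Not NE.
(Dawn, Night, Day): Species 1 gets 8, best alternative 2; Species 2 gets 14, best alternative 9; Species 3 gets 13, best alternative 7. No profitable deviation — NE.
(Dawn, Mixed, Dawn): Species 1 gets 18, best alternative 7; Species 2 gets 19, best alternative 3; Species 3 gets 15, best alternative 13. No profitable deviation — NE.
(Dawn, Mixed, Day): Species 2 can switch to Night (9 → 14). Not NE.
(Day, Night, Dawn): Species 1 gets 14, best alternative 6; Species 2 gets 15, best alternative 8; Species 3 gets 19, best alternative 9. No profitable deviation — NE.
(Day, Night, Day): Species 1 can switch to Dawn (2 → 8). Not NE.
(Day, Mixed, Dawn): Species 1 can switch to Dawn (7 → 18). Not NE.
(Day, Mixed, Day): Species 1 can switch to Dawn (11 → 12). Not NE.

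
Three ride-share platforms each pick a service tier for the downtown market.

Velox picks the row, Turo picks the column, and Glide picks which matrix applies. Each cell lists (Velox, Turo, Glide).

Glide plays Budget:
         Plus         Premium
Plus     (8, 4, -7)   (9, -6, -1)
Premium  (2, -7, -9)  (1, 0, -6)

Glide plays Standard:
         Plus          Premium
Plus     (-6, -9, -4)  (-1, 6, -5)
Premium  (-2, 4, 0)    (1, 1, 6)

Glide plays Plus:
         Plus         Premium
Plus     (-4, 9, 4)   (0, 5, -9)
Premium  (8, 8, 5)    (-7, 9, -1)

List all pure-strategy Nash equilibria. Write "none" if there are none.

This game has no pure Nash equilibrium.

Velox against (Plus, Budget): payoffs 8, 2 → best response Plus.
Velox against (Plus, Standard): payoffs -6, -2 → best response Premium.
Velox against (Plus, Plus): payoffs -4, 8 → best response Premium.
Velox against (Premium, Budget): payoffs 9, 1 → best response Plus.
Velox against (Premium, Standard): payoffs -1, 1 → best response Premium.
Velox against (Premium, Plus): payoffs 0, -7 → best response Plus.
Turo against (Plus, Budget): payoffs 4, -6 → best response Plus.
Turo against (Plus, Standard): payoffs -9, 6 → best response Premium.
Turo against (Plus, Plus): payoffs 9, 5 → best response Plus.
Turo against (Premium, Budget): payoffs -7, 0 → best response Premium.
Turo against (Premium, Standard): payoffs 4, 1 → best response Plus.
Turo against (Premium, Plus): payoffs 8, 9 → best response Premium.
Glide against (Plus, Plus): payoffs -7, -4, 4 → best response Plus.
Glide against (Plus, Premium): payoffs -1, -5, -9 → best response Budget.
Glide against (Premium, Plus): payoffs -9, 0, 5 → best response Plus.
Glide against (Premium, Premium): payoffs -6, 6, -1 → best response Standard.
No profile is a mutual best response for all players.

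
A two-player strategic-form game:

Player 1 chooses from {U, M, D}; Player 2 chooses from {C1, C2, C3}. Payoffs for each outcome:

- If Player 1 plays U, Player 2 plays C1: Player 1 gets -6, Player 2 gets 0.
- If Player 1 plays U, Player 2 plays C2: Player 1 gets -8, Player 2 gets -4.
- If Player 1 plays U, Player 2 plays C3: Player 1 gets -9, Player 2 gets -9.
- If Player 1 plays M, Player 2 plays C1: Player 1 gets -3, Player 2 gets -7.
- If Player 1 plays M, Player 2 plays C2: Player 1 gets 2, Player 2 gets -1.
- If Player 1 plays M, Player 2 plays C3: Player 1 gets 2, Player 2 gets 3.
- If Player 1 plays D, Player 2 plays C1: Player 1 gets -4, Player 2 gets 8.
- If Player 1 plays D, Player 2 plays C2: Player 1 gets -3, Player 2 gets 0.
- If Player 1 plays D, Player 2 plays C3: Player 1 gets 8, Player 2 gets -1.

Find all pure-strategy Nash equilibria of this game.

(U, C1): Player 1 can switch to M (-6 → -3). Not NE.
(U, C2): Player 1 can switch to M (-8 → 2). Not NE.
(U, C3): Player 1 can switch to M (-9 → 2). Not NE.
(M, C1): Player 2 can switch to C2 (-7 → -1). Not NE.
(M, C2): Player 2 can switch to C3 (-1 → 3). Not NE.
(M, C3): Player 1 can switch to D (2 → 8). Not NE.
(The remaining 3 profiles each have a profitable deviation by the same check.)

No pure-strategy Nash equilibrium.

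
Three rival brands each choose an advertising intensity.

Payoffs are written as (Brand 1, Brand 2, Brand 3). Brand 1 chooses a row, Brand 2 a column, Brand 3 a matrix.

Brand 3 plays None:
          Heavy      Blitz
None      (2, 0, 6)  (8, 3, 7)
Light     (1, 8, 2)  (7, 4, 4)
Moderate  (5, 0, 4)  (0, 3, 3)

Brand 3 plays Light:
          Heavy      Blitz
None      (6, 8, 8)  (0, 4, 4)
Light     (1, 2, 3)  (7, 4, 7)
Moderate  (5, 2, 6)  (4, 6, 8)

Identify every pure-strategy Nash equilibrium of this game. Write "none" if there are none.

Pure-strategy Nash equilibria: (None, Heavy, Light); (None, Blitz, None); (Light, Blitz, Light)

Brand 1 against (Heavy, None): payoffs 2, 1, 5 → best response Moderate.
Brand 1 against (Heavy, Light): payoffs 6, 1, 5 → best response None.
Brand 1 against (Blitz, None): payoffs 8, 7, 0 → best response None.
Brand 1 against (Blitz, Light): payoffs 0, 7, 4 → best response Light.
Brand 2 against (None, None): payoffs 0, 3 → best response Blitz.
Brand 2 against (None, Light): payoffs 8, 4 → best response Heavy.
Brand 2 against (Light, None): payoffs 8, 4 → best response Heavy.
Brand 2 against (Light, Light): payoffs 2, 4 → best response Blitz.
Brand 2 against (Moderate, None): payoffs 0, 3 → best response Blitz.
Brand 2 against (Moderate, Light): payoffs 2, 6 → best response Blitz.
Brand 3 against (None, Heavy): payoffs 6, 8 → best response Light.
Brand 3 against (None, Blitz): payoffs 7, 4 → best response None.
Brand 3 against (Light, Heavy): payoffs 2, 3 → best response Light.
Brand 3 against (Light, Blitz): payoffs 4, 7 → best response Light.
Brand 3 against (Moderate, Heavy): payoffs 4, 6 → best response Light.
Brand 3 against (Moderate, Blitz): payoffs 3, 8 → best response Light.
Mutual best responses: (None, Heavy, Light); (None, Blitz, None); (Light, Blitz, Light).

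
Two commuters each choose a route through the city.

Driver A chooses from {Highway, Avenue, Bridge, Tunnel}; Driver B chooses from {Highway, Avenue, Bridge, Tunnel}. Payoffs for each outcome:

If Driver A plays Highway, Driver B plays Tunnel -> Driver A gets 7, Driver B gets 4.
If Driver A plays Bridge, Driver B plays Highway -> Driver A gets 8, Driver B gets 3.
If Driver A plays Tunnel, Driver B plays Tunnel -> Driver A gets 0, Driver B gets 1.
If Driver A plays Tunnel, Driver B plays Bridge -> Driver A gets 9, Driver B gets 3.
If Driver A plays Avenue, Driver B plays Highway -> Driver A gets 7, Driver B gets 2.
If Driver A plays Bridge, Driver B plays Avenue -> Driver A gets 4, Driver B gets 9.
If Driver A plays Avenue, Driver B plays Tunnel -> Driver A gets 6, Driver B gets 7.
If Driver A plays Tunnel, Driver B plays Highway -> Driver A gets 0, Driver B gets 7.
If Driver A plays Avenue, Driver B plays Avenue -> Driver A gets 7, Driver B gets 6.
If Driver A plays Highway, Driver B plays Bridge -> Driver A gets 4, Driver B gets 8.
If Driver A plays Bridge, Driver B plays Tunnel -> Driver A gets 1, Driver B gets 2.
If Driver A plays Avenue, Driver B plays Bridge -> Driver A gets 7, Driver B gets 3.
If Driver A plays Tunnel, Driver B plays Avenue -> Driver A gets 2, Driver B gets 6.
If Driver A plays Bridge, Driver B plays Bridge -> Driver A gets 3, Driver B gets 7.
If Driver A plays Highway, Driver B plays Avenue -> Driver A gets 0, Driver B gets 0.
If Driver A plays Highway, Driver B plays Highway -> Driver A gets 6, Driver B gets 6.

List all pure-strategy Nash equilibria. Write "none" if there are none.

Driver A against Highway: payoffs 6, 7, 8, 0 → best response Bridge.
Driver A against Avenue: payoffs 0, 7, 4, 2 → best response Avenue.
Driver A against Bridge: payoffs 4, 7, 3, 9 → best response Tunnel.
Driver A against Tunnel: payoffs 7, 6, 1, 0 → best response Highway.
Driver B against Highway: payoffs 6, 0, 8, 4 → best response Bridge.
Driver B against Avenue: payoffs 2, 6, 3, 7 → best response Tunnel.
Driver B against Bridge: payoffs 3, 9, 7, 2 → best response Avenue.
Driver B against Tunnel: payoffs 7, 6, 3, 1 → best response Highway.
No profile is a mutual best response for all players.

No pure-strategy Nash equilibrium.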